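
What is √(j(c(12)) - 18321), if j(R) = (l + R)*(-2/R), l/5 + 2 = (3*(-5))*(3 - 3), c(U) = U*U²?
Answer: I*√23746593/36 ≈ 135.36*I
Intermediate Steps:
c(U) = U³
l = -10 (l = -10 + 5*((3*(-5))*(3 - 3)) = -10 + 5*(-15*0) = -10 + 5*0 = -10 + 0 = -10)
j(R) = -2*(-10 + R)/R (j(R) = (-10 + R)*(-2/R) = -2*(-10 + R)/R)
√(j(c(12)) - 18321) = √((-2 + 20/(12³)) - 18321) = √((-2 + 20/1728) - 18321) = √((-2 + 20*(1/1728)) - 18321) = √((-2 + 5/432) - 18321) = √(-859/432 - 18321) = √(-7915531/432) = I*√23746593/36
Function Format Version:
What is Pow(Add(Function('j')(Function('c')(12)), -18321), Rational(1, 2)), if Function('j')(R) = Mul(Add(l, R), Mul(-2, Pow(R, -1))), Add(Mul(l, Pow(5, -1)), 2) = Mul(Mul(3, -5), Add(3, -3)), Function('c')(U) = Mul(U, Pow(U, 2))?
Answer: Mul(Rational(1, 36), I, Pow(23746593, Rational(1, 2))) ≈ Mul(135.36, I)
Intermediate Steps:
Function('c')(U) = Pow(U, 3)
l = -10 (l = Add(-10, Mul(5, Mul(Mul(3, -5), Add(3, -3)))) = Add(-10, Mul(5, Mul(-15, 0))) = Add(-10, Mul(5, 0)) = Add(-10, 0) = -10)
Function('j')(R) = Mul(-2, Pow(R, -1), Add(-10, R)) (Function('j')(R) = Mul(Add(-10, R), Mul(-2, Pow(R, -1))) = Mul(-2, Pow(R, -1), Add(-10, R)))
Pow(Add(Function('j')(Function('c')(12)), -18321), Rational(1, 2)) = Pow(Add(Add(-2, Mul(20, Pow(Pow(12, 3), -1))), -18321), Rational(1, 2)) = Pow(Add(Add(-2, Mul(20, Pow(1728, -1))), -18321), Rational(1, 2)) = Pow(Add(Add(-2, Mul(20, Rational(1, 1728))), -18321), Rational(1, 2)) = Pow(Add(Add(-2, Rational(5, 432)), -18321), Rational(1, 2)) = Pow(Add(Rational(-859, 432), -18321), Rational(1, 2)) = Pow(Rational(-7915531, 432), Rational(1, 2)) = Mul(Rational(1, 36), I, Pow(23746593, Rational(1, 2)))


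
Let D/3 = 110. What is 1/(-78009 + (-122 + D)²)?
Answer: -1/34745 ≈ -2.8781e-5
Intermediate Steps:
D = 330 (D = 3*110 = 330)
1/(-78009 + (-122 + D)²) = 1/(-78009 + (-122 + 330)²) = 1/(-78009 + 208²) = 1/(-78009 + 43264) = 1/(-34745) = -1/34745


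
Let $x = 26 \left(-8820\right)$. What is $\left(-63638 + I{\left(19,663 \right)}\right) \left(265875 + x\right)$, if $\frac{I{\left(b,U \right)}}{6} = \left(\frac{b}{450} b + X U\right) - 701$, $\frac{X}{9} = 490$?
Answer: $\frac{3194018862157}{5} \approx 6.388 \cdot 10^{11}$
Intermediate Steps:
$X = 4410$ ($X = 9 \cdot 490 = 4410$)
$I{\left(b,U \right)} = -4206 + 26460 U + \frac{b^{2}}{75}$ ($I{\left(b,U \right)} = 6 \left(\left(\frac{b}{450} b + 4410 U\right) - 701\right) = 6 \left(\left(\frac{b^{2}}{450} + 4410 U\right) - 701\right) = 6 \left(\left(4410 U + \frac{b^{2}}{450}\right) - 701\right) = 6 \left(-701 + 4410 U + \frac{b^{2}}{450}\right) = -4206 + 26460 U + \frac{b^{2}}{75}$)
$x = -229320$
$\left(-63638 + I{\left(19,663 \right)}\right) \left(265875 + x\right) = \left(-63638 + \left(-4206 + 26460 \cdot 663 + \frac{19^{2}}{75}\right)\right) \left(265875 - 229320\right) = \left(-63638 + \left(-4206 + 17542980 + \frac{1}{75} \cdot 361\right)\right) 36555 = \left(-63638 + \left(-4206 + 17542980 + \frac{361}{75}\right)\right) 36555 = \left(-63638 + \frac{1315408411}{75}\right) 36555 = \frac{1310635561}{75} \cdot 36555 = \frac{3194018862157}{5}$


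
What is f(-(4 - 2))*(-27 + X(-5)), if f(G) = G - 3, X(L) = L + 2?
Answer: 150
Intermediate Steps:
X(L) = 2 + L
f(G) = -3 + G
f(-(4 - 2))*(-27 + X(-5)) = (-3 - (4 - 2))*(-27 + (2 - 5)) = (-3 - 1*2)*(-27 - 3) = (-3 - 2)*(-30) = -5*(-30) = 150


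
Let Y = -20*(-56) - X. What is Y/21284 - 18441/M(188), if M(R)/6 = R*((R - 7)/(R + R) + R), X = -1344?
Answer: 3649039/125697983 ≈ 0.029030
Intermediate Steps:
M(R) = 6*R*(R + (-7 + R)/(2*R)) (M(R) = 6*(R*((R - 7)/(R + R) + R)) = 6*(R*((-7 + R)/((2*R)) + R)) = 6*(R*((-7 + R)*(1/(2*R)) + R)) = 6*(R*((-7 + R)/(2*R) + R)) = 6*(R*(R + (-7 + R)/(2*R))) = 6*R*(R + (-7 + R)/(2*R)))
Y = 2464 (Y = -20*(-56) - 1*(-1344) = 1120 + 1344 = 2464)
Y/21284 - 18441/M(188) = 2464/21284 - 18441/(-21 + 3*188 + 6*188²) = 2464*(1/21284) - 18441/(-21 + 564 + 6*35344) = 616/5321 - 18441/(-21 + 564 + 212064) = 616/5321 - 18441/212607 = 616/5321 - 18441*1/212607 = 616/5321 - 2049/23623 = 3649039/125697983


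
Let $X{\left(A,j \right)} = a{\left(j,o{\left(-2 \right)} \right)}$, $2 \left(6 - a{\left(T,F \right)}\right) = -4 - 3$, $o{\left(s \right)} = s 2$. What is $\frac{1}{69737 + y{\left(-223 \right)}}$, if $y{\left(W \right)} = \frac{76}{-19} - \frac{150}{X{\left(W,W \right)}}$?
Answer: $\frac{19}{1324627} \approx 1.4344 \cdot 10^{-5}$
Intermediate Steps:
$o{\left(s \right)} = 2 s$
$a{\left(T,F \right)} = \frac{19}{2}$ ($a{\left(T,F \right)} = 6 - \frac{-4 - 3}{2} = 6 - - \frac{7}{2} = 6 + \frac{7}{2} = \frac{19}{2}$)
$X{\left(A,j \right)} = \frac{19}{2}$
$y{\left(W \right)} = - \frac{376}{19}$ ($y{\left(W \right)} = \frac{76}{-19} - \frac{150}{\frac{19}{2}} = 76 \left(- \frac{1}{19}\right) - \frac{300}{19} = -4 - \frac{300}{19} = - \frac{376}{19}$)
$\frac{1}{69737 + y{\left(-223 \right)}} = \frac{1}{69737 - \frac{376}{19}} = \frac{1}{\frac{1324627}{19}} = \frac{19}{1324627}$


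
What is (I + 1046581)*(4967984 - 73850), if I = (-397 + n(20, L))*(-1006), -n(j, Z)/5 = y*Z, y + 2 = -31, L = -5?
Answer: 11138623194342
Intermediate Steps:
y = -33 (y = -2 - 31 = -33)
n(j, Z) = 165*Z (n(j, Z) = -(-165)*Z = 165*Z)
I = 1229332 (I = (-397 + 165*(-5))*(-1006) = (-397 - 825)*(-1006) = -1222*(-1006) = 1229332)
(I + 1046581)*(4967984 - 73850) = (1229332 + 1046581)*(4967984 - 73850) = 2275913*4894134 = 11138623194342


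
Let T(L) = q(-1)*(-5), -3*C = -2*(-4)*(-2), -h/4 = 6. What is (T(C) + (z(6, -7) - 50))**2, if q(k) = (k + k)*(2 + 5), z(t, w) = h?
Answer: 16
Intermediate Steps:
h = -24 (h = -4*6 = -24)
z(t, w) = -24
q(k) = 14*k (q(k) = (2*k)*7 = 14*k)
C = 16/3 (C = -(-2*(-4))*(-2)/3 = -8*(-2)/3 = -1/3*(-16) = 16/3 ≈ 5.3333)
T(L) = 70 (T(L) = (14*(-1))*(-5) = -14*(-5) = 70)
(T(C) + (z(6, -7) - 50))**2 = (70 + (-24 - 50))**2 = (70 - 74)**2 = (-4)**2 = 16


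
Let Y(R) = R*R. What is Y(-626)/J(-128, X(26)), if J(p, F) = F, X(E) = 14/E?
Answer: 5094388/7 ≈ 7.2777e+5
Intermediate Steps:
Y(R) = R**2
Y(-626)/J(-128, X(26)) = (-626)**2/((14/26)) = 391876/((14*(1/26))) = 391876/(7/13) = 391876*(13/7) = 5094388/7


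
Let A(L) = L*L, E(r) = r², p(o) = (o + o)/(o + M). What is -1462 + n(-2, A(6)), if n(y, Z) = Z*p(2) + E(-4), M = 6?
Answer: -1428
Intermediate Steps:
p(o) = 2*o/(6 + o) (p(o) = (o + o)/(o + 6) = (2*o)/(6 + o) = 2*o/(6 + o))
A(L) = L²
n(y, Z) = 16 + Z/2 (n(y, Z) = Z*(2*2/(6 + 2)) + (-4)² = Z*(2*2/8) + 16 = Z*(2*2*(⅛)) + 16 = Z*(½) + 16 = Z/2 + 16 = 16 + Z/2)
-1462 + n(-2, A(6)) = -1462 + (16 + (½)*6²) = -1462 + (16 + (½)*36) = -1462 + (16 + 18) = -1462 + 34 = -1428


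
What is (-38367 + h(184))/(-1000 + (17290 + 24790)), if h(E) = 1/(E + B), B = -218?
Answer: -1304479/1396720 ≈ -0.93396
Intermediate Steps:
h(E) = 1/(-218 + E) (h(E) = 1/(E - 218) = 1/(-218 + E))
(-38367 + h(184))/(-1000 + (17290 + 24790)) = (-38367 + 1/(-218 + 184))/(-1000 + (17290 + 24790)) = (-38367 + 1/(-34))/(-1000 + 42080) = (-38367 - 1/34)/41080 = -1304479/34*1/41080 = -1304479/1396720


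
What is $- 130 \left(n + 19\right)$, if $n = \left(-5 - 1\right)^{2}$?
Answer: $-7150$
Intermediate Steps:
$n = 36$ ($n = \left(-6\right)^{2} = 36$)
$- 130 \left(n + 19\right) = - 130 \left(36 + 19\right) = \left(-130\right) 55 = -7150$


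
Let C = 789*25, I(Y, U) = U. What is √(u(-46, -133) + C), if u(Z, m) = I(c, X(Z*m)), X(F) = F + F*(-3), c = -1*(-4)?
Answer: √7489 ≈ 86.539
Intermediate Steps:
c = 4
X(F) = -2*F (X(F) = F - 3*F = -2*F)
u(Z, m) = -2*Z*m
C = 19725
√(u(-46, -133) + C) = √(-2*(-46)*(-133) + 19725) = √(-12236 + 19725) = √7489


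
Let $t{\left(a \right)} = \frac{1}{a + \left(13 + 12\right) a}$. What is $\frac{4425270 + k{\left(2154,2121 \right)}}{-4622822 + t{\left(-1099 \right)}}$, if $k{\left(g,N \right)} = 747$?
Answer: $- \frac{126469009758}{132092515829} \approx -0.95743$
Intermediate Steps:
$t{\left(a \right)} = \frac{1}{26 a}$ ($t{\left(a \right)} = \frac{1}{a + 25 a} = \frac{1}{26 a}$)
$\frac{4425270 + k{\left(2154,2121 \right)}}{-4622822 + t{\left(-1099 \right)}} = \frac{4425270 + 747}{-4622822 + \frac{1}{26 \left(-1099\right)}} = \frac{4426017}{-4622822 + \frac{1}{26} \left(- \frac{1}{1099}\right)} = \frac{4426017}{-4622822 - \frac{1}{28574}} = \frac{4426017}{- \frac{132092515829}{28574}} = 4426017 \left(- \frac{28574}{132092515829}\right) = - \frac{126469009758}{132092515829}$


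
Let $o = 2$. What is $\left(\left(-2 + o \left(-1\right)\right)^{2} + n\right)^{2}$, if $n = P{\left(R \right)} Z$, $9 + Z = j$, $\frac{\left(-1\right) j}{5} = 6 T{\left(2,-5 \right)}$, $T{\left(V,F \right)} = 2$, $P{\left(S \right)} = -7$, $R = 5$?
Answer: $249001$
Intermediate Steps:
$j = -60$ ($j = - 5 \cdot 6 \cdot 2 = \left(-5\right) 12 = -60$)
$Z = -69$ ($Z = -9 - 60 = -69$)
$n = 483$ ($n = \left(-7\right) \left(-69\right) = 483$)
$\left(\left(-2 + o \left(-1\right)\right)^{2} + n\right)^{2} = \left(\left(-2 + 2 \left(-1\right)\right)^{2} + 483\right)^{2} = \left(\left(-2 - 2\right)^{2} + 483\right)^{2} = \left(\left(-4\right)^{2} + 483\right)^{2} = \left(16 + 483\right)^{2} = 499^{2} = 249001$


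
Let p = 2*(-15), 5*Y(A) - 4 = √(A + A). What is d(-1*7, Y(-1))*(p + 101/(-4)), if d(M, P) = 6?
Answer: -663/2 ≈ -331.50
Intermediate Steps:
Y(A) = ⅘ + √2*√A/5 (Y(A) = ⅘ + √(A + A)/5 = ⅘ + √(2*A)/5 = ⅘ + (√2*√A)/5 = ⅘ + √2*√A/5)
p = -30
d(-1*7, Y(-1))*(p + 101/(-4)) = 6*(-30 + 101/(-4)) = 6*(-30 + 101*(-¼)) = 6*(-30 - 101/4) = 6*(-221/4) = -663/2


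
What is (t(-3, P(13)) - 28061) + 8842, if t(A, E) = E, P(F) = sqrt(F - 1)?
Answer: -19219 + 2*sqrt(3) ≈ -19216.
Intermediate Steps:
P(F) = sqrt(-1 + F)
(t(-3, P(13)) - 28061) + 8842 = (sqrt(-1 + 13) - 28061) + 8842 = (sqrt(12) - 28061) + 8842 = (2*sqrt(3) - 28061) + 8842 = (-28061 + 2*sqrt(3)) + 8842 = -19219 + 2*sqrt(3)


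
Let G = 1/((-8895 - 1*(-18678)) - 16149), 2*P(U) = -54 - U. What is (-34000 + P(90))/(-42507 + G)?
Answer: 216902352/270599563 ≈ 0.80156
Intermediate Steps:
P(U) = -27 - U/2 (P(U) = (-54 - U)/2 = -27 - U/2)
G = -1/6366 (G = 1/((-8895 + 18678) - 16149) = 1/(9783 - 16149) = 1/(-6366) = -1/6366 ≈ -0.00015708)
(-34000 + P(90))/(-42507 + G) = (-34000 + (-27 - 1/2*90))/(-42507 - 1/6366) = (-34000 + (-27 - 45))/(-270599563/6366) = (-34000 - 72)*(-6366/270599563) = -34072*(-6366/270599563) = 216902352/270599563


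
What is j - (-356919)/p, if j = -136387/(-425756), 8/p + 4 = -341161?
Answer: -12960892957845991/851512 ≈ -1.5221e+10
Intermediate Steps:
p = -8/341165 (p = 8/(-4 - 341161) = 8/(-341165) = 8*(-1/341165) = -8/341165 ≈ -2.3449e-5)
j = 136387/425756 (j = -136387*(-1/425756) = 136387/425756 ≈ 0.32034)
j - (-356919)/p = 136387/425756 - (-356919)/(-8/341165) = 136387/425756 - (-356919)*(-341165)/8 = 136387/425756 - 1*121768270635/8 = 136387/425756 - 121768270635/8 = -12960892957845991/851512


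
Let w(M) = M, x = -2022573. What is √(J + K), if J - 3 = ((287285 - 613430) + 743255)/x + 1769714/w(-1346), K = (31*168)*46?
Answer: 2*√2252300390027426984907/194455947 ≈ 488.11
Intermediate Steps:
K = 239568 (K = 5208*46 = 239568)
J = -1785885017204/1361191629 (J = 3 + (((287285 - 613430) + 743255)/(-2022573) + 1769714/(-1346)) = 3 + ((-326145 + 743255)*(-1/2022573) + 1769714*(-1/1346)) = 3 + (417110*(-1/2022573) - 884857/673) = 3 + (-417110/2022573 - 884857/673) = 3 - 1789968592091/1361191629 = -1785885017204/1361191629 ≈ -1312.0)
√(J + K) = √(-1785885017204/1361191629 + 239568) = √(324312071159068/1361191629) = 2*√2252300390027426984907/194455947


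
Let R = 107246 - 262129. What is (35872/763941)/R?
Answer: -35872/118321473903 ≈ -3.0317e-7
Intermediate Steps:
R = -154883
(35872/763941)/R = (35872/763941)/(-154883) = (35872*(1/763941))*(-1/154883) = (35872/763941)*(-1/154883) = -35872/118321473903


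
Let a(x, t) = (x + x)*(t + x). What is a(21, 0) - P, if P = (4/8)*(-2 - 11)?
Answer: 1777/2 ≈ 888.50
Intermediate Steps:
P = -13/2 (P = (4*(⅛))*(-13) = (½)*(-13) = -13/2 ≈ -6.5000)
a(x, t) = 2*x*(t + x) (a(x, t) = (2*x)*(t + x) = 2*x*(t + x))
a(21, 0) - P = 2*21*(0 + 21) - 1*(-13/2) = 2*21*21 + 13/2 = 882 + 13/2 = 1777/2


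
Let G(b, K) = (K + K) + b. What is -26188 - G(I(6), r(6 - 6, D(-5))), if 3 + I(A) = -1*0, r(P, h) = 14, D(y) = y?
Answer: -26213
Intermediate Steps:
I(A) = -3 (I(A) = -3 - 1*0 = -3 + 0 = -3)
G(b, K) = b + 2*K (G(b, K) = 2*K + b = b + 2*K)
-26188 - G(I(6), r(6 - 6, D(-5))) = -26188 - (-3 + 2*14) = -26188 - (-3 + 28) = -26188 - 1*25 = -26188 - 25 = -26213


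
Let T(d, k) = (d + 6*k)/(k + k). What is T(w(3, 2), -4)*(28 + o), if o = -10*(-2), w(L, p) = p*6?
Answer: 72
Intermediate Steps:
w(L, p) = 6*p
T(d, k) = (d + 6*k)/(2*k) (T(d, k) = (d + 6*k)/((2*k)) = (d + 6*k)*(1/(2*k)) = (d + 6*k)/(2*k))
o = 20
T(w(3, 2), -4)*(28 + o) = (3 + (1/2)*(6*2)/(-4))*(28 + 20) = (3 + (1/2)*12*(-1/4))*48 = (3 - 3/2)*48 = (3/2)*48 = 72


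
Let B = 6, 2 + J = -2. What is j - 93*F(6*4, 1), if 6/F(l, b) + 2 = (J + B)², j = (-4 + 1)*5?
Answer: -294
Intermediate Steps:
J = -4 (J = -2 - 2 = -4)
j = -15 (j = -3*5 = -15)
F(l, b) = 3 (F(l, b) = 6/(-2 + (-4 + 6)²) = 6/(-2 + 2²) = 6/(-2 + 4) = 6/2 = 6*(½) = 3)
j - 93*F(6*4, 1) = -15 - 93*3 = -15 - 279 = -294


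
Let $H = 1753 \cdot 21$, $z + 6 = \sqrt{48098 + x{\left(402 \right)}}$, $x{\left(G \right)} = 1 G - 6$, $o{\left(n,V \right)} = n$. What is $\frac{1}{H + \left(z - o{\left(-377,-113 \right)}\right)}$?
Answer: $\frac{18592}{691300681} - \frac{\sqrt{48494}}{1382601362} \approx 2.6735 \cdot 10^{-5}$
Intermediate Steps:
$x{\left(G \right)} = -6 + G$ ($x{\left(G \right)} = G - 6 = -6 + G$)
$z = -6 + \sqrt{48494}$ ($z = -6 + \sqrt{48098 + \left(-6 + 402\right)} = -6 + \sqrt{48098 + 396} = -6 + \sqrt{48494} \approx 214.21$)
$H = 36813$
$\frac{1}{H + \left(z - o{\left(-377,-113 \right)}\right)} = \frac{1}{36813 - \left(-371 - \sqrt{48494}\right)} = \frac{1}{36813 + \left(\left(-6 + \sqrt{48494}\right) + 377\right)} = \frac{1}{36813 + \left(371 + \sqrt{48494}\right)} = \frac{1}{37184 + \sqrt{48494}}$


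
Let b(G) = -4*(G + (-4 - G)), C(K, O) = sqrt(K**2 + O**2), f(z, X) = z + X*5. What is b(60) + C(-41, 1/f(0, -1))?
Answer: 16 + sqrt(42026)/5 ≈ 57.000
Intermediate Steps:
f(z, X) = z + 5*X
b(G) = 16 (b(G) = -4*(-4) = 16)
b(60) + C(-41, 1/f(0, -1)) = 16 + sqrt((-41)**2 + (1/(0 + 5*(-1)))**2) = 16 + sqrt(1681 + (1/(0 - 5))**2) = 16 + sqrt(1681 + (1/(-5))**2) = 16 + sqrt(1681 + (-1/5)**2) = 16 + sqrt(1681 + 1/25) = 16 + sqrt(42026/25) = 16 + sqrt(42026)/5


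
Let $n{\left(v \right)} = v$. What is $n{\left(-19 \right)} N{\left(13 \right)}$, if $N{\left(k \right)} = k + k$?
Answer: $-494$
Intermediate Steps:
$N{\left(k \right)} = 2 k$
$n{\left(-19 \right)} N{\left(13 \right)} = - 19 \cdot 2 \cdot 13 = \left(-19\right) 26 = -494$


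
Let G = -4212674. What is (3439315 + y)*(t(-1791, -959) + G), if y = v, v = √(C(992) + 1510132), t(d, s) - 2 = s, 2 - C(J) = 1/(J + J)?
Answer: -14492004302765 - 4213631*√92879281505/248 ≈ -1.4497e+13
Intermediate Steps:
C(J) = 2 - 1/(2*J) (C(J) = 2 - 1/(J + J) = 2 - 1/(2*J))
t(d, s) = 2 + s
v = √92879281505/248 (v = √((2 - ½/992) + 1510132) = √((2 - ½*1/992) + 1510132) = √((2 - 1/1984) + 1510132) = √(3967/1984 + 1510132) = √(2996105855/1984) = √92879281505/248 ≈ 1228.9)
y = √92879281505/248 ≈ 1228.9
(3439315 + y)*(t(-1791, -959) + G) = (3439315 + √92879281505/248)*((2 - 959) - 4212674) = (3439315 + √92879281505/248)*(-957 - 4212674) = (3439315 + √92879281505/248)*(-4213631) = -14492004302765 - 4213631*√92879281505/248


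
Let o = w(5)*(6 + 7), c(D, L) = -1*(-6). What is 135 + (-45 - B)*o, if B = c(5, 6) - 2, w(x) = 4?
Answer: -2413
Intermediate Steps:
c(D, L) = 6
B = 4 (B = 6 - 2 = 4)
o = 52 (o = 4*(6 + 7) = 4*13 = 52)
135 + (-45 - B)*o = 135 + (-45 - 1*4)*52 = 135 + (-45 - 4)*52 = 135 - 49*52 = 135 - 2548 = -2413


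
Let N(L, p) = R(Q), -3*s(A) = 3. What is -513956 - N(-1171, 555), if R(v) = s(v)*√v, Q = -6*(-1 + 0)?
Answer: -513956 + √6 ≈ -5.1395e+5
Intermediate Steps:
Q = 6 (Q = -6*(-1) = 6)
s(A) = -1 (s(A) = -⅓*3 = -1)
R(v) = -√v
N(L, p) = -√6
-513956 - N(-1171, 555) = -513956 - (-1)*√6 = -513956 + √6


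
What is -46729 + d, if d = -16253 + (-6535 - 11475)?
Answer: -80992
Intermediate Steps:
d = -34263 (d = -16253 - 18010 = -34263)
-46729 + d = -46729 - 34263 = -80992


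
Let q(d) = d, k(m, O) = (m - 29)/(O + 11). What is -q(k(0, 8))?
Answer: 29/19 ≈ 1.5263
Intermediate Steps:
k(m, O) = (-29 + m)/(11 + O)
-q(k(0, 8)) = -(-29 + 0)/(11 + 8) = -(-29)/19 = -1*(-29/19) = 29/19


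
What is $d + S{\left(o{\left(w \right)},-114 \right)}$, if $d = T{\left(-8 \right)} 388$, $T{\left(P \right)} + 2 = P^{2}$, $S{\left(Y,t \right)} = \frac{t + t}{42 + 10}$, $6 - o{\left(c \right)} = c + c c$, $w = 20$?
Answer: $\frac{312671}{13} \approx 24052.0$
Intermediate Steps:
$o{\left(c \right)} = 6 - c - c^{2}$ ($o{\left(c \right)} = 6 - \left(c + c c\right) = 6 - \left(c + c^{2}\right) = 6 - c - c^{2}$)
$S{\left(Y,t \right)} = \frac{t}{26}$ ($S{\left(Y,t \right)} = \frac{2 t}{52} = 2 t \frac{1}{52} = \frac{t}{26}$)
$T{\left(P \right)} = -2 + P^{2}$
$d = 24056$ ($d = \left(-2 + \left(-8\right)^{2}\right) 388 = \left(-2 + 64\right) 388 = 62 \cdot 388 = 24056$)
$d + S{\left(o{\left(w \right)},-114 \right)} = 24056 + \frac{1}{26} \left(-114\right) = 24056 - \frac{57}{13} = \frac{312671}{13}$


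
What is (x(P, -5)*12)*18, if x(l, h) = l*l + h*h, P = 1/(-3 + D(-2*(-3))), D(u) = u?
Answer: 5424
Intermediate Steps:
P = ⅓ (P = 1/(-3 - 2*(-3)) = 1/(-3 + 6) = 1/3 = ⅓ ≈ 0.33333)
x(l, h) = h² + l² (x(l, h) = l² + h² = h² + l²)
(x(P, -5)*12)*18 = (((-5)² + (⅓)²)*12)*18 = ((25 + ⅑)*12)*18 = ((226/9)*12)*18 = (904/3)*18 = 5424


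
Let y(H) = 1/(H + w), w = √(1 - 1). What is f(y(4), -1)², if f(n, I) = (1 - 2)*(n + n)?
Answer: ¼ ≈ 0.25000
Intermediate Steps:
w = 0 (w = √0 = 0)
y(H) = 1/H (y(H) = 1/(H + 0) = 1/H)
f(n, I) = -2*n
f(y(4), -1)² = (-2/4)² = (-2*¼)² = (-½)² = ¼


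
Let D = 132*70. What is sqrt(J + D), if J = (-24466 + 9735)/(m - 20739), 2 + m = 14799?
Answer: sqrt(326327574962)/5942 ≈ 96.138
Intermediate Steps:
m = 14797 (m = -2 + 14799 = 14797)
D = 9240
J = 14731/5942 (J = (-24466 + 9735)/(14797 - 20739) = -14731/(-5942) = -14731*(-1/5942) = 14731/5942 ≈ 2.4791)
sqrt(J + D) = sqrt(14731/5942 + 9240) = sqrt(54918811/5942) = sqrt(326327574962)/5942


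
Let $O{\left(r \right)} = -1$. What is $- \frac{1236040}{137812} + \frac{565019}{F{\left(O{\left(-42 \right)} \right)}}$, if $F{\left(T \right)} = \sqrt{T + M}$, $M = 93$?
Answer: $- \frac{309010}{34453} + \frac{565019 \sqrt{23}}{46} \approx 58898.0$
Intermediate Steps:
$F{\left(T \right)} = \sqrt{93 + T}$ ($F{\left(T \right)} = \sqrt{T + 93} = \sqrt{93 + T}$)
$- \frac{1236040}{137812} + \frac{565019}{F{\left(O{\left(-42 \right)} \right)}} = - \frac{1236040}{137812} + \frac{565019}{\sqrt{93 - 1}} = \left(-1236040\right) \frac{1}{137812} + \frac{565019}{\sqrt{92}} = - \frac{309010}{34453} + \frac{565019}{2 \sqrt{23}} = - \frac{309010}{34453} + 565019 \frac{\sqrt{23}}{46} = - \frac{309010}{34453} + \frac{565019 \sqrt{23}}{46}$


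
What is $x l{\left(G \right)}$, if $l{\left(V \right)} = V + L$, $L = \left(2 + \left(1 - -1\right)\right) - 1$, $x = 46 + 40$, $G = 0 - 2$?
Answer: $86$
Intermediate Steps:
$G = -2$
$x = 86$
$L = 3$ ($L = \left(2 + \left(1 + 1\right)\right) - 1 = \left(2 + 2\right) - 1 = 4 - 1 = 3$)
$l{\left(V \right)} = 3 + V$ ($l{\left(V \right)} = V + 3 = 3 + V$)
$x l{\left(G \right)} = 86 \left(3 - 2\right) = 86 \cdot 1 = 86$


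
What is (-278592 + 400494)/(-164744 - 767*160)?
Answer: -60951/143732 ≈ -0.42406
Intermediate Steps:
(-278592 + 400494)/(-164744 - 767*160) = 121902/(-164744 - 122720) = 121902/(-287464) = 121902*(-1/287464) = -60951/143732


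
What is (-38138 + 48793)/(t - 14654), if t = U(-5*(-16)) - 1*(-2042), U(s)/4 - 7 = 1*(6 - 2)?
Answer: -10655/12568 ≈ -0.84779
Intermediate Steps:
U(s) = 44 (U(s) = 28 + 4*(1*(6 - 2)) = 28 + 4*(1*4) = 28 + 4*4 = 28 + 16 = 44)
t = 2086 (t = 44 - 1*(-2042) = 44 + 2042 = 2086)
(-38138 + 48793)/(t - 14654) = (-38138 + 48793)/(2086 - 14654) = 10655/(-12568) = 10655*(-1/12568) = -10655/12568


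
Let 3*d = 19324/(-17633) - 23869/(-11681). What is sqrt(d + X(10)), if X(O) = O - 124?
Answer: I*sqrt(4822946454772595303)/205971073 ≈ 10.662*I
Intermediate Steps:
X(O) = -124 + O
d = 65052811/205971073 (d = (19324/(-17633) - 23869/(-11681))/3 = (19324*(-1/17633) - 23869*(-1/11681))/3 = (-19324/17633 + 23869/11681)/3 = (1/3)*(195158433/205971073) = 65052811/205971073 ≈ 0.31583)
sqrt(d + X(10)) = sqrt(65052811/205971073 + (-124 + 10)) = sqrt(65052811/205971073 - 114) = sqrt(-23415649511/205971073) = I*sqrt(4822946454772595303)/205971073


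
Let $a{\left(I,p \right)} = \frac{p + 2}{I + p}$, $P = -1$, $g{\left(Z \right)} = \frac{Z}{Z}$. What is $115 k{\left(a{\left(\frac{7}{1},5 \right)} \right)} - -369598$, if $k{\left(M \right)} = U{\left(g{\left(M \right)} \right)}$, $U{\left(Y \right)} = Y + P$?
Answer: $369598$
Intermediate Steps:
$g{\left(Z \right)} = 1$
$a{\left(I,p \right)} = \frac{2 + p}{I + p}$
$U{\left(Y \right)} = -1 + Y$ ($U{\left(Y \right)} = Y - 1 = -1 + Y$)
$k{\left(M \right)} = 0$ ($k{\left(M \right)} = -1 + 1 = 0$)
$115 k{\left(a{\left(\frac{7}{1},5 \right)} \right)} - -369598 = 115 \cdot 0 - -369598 = 0 + 369598 = 369598$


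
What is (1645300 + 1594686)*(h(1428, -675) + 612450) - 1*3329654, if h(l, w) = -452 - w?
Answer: 1985048612924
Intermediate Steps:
(1645300 + 1594686)*(h(1428, -675) + 612450) - 1*3329654 = (1645300 + 1594686)*((-452 - 1*(-675)) + 612450) - 1*3329654 = 3239986*((-452 + 675) + 612450) - 3329654 = 3239986*(223 + 612450) - 3329654 = 3239986*612673 - 3329654 = 1985051942578 - 3329654 = 1985048612924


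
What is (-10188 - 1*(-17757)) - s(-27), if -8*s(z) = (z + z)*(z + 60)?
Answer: 29385/4 ≈ 7346.3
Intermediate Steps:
s(z) = -z*(60 + z)/4 (s(z) = -(z + z)*(z + 60)/8 = -2*z*(60 + z)/8 = -z*(60 + z)/4)
(-10188 - 1*(-17757)) - s(-27) = (-10188 - 1*(-17757)) - (-1)*(-27)*(60 - 27)/4 = (-10188 + 17757) - (-1)*(-27)*33/4 = 7569 - 1*891/4 = 7569 - 891/4 = 29385/4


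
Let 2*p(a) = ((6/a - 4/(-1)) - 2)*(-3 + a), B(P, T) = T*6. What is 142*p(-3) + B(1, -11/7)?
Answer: -66/7 ≈ -9.4286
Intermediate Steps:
B(P, T) = 6*T
p(a) = (-3 + a)*(2 + 6/a)/2 (p(a) = (((6/a - 4/(-1)) - 2)*(-3 + a))/2 = (((6/a - 4*(-1)) - 2)*(-3 + a))/2 = (((6/a + 4) - 2)*(-3 + a))/2 = (((4 + 6/a) - 2)*(-3 + a))/2 = ((2 + 6/a)*(-3 + a))/2 = ((-3 + a)*(2 + 6/a))/2 = (-3 + a)*(2 + 6/a)/2)
142*p(-3) + B(1, -11/7) = 142*(-3 - 9/(-3)) + 6*(-11/7) = 142*(-3 - 9*(-1/3)) + 6*(-11*1/7) = 142*(-3 + 3) + 6*(-11/7) = 142*0 - 66/7 = 0 - 66/7 = -66/7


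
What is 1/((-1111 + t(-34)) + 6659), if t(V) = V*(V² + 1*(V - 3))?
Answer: -1/32498 ≈ -3.0771e-5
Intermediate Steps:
t(V) = V*(-3 + V + V²) (t(V) = V*(V² + 1*(-3 + V)) = V*(V² + (-3 + V)) = V*(-3 + V + V²))
1/((-1111 + t(-34)) + 6659) = 1/((-1111 - 34*(-3 - 34 + (-34)²)) + 6659) = 1/((-1111 - 34*(-3 - 34 + 1156)) + 6659) = 1/((-1111 - 34*1119) + 6659) = 1/((-1111 - 38046) + 6659) = 1/(-39157 + 6659) = 1/(-32498) = -1/32498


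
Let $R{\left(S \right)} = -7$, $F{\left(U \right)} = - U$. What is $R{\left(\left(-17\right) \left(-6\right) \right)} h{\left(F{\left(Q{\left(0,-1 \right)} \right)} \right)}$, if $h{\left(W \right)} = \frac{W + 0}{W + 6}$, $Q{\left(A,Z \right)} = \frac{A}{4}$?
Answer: $0$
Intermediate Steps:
$Q{\left(A,Z \right)} = \frac{A}{4}$ ($Q{\left(A,Z \right)} = A \frac{1}{4} = \frac{A}{4}$)
$h{\left(W \right)} = \frac{W}{6 + W}$
$R{\left(\left(-17\right) \left(-6\right) \right)} h{\left(F{\left(Q{\left(0,-1 \right)} \right)} \right)} = - 7 \frac{\left(-1\right) \frac{1}{4} \cdot 0}{6 - \frac{1}{4} \cdot 0} = - 7 \frac{\left(-1\right) 0}{6 - 0} = - 7 \frac{0}{6 + 0} = - 7 \cdot \frac{0}{6} = - 7 \cdot 0 \cdot \frac{1}{6} = \left(-7\right) 0 = 0$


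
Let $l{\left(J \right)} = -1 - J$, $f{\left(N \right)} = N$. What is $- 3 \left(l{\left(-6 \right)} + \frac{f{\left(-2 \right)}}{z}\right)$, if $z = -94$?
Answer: $- \frac{708}{47} \approx -15.064$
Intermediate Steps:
$- 3 \left(l{\left(-6 \right)} + \frac{f{\left(-2 \right)}}{z}\right) = - 3 \left(\left(-1 - -6\right) - \frac{2}{-94}\right) = - 3 \left(\left(-1 + 6\right) - - \frac{1}{47}\right) = - 3 \left(5 + \frac{1}{47}\right) = \left(-3\right) \frac{236}{47} = - \frac{708}{47}$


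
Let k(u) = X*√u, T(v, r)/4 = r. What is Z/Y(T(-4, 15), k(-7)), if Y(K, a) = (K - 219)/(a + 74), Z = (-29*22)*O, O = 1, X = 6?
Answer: 47212/159 + 1276*I*√7/53 ≈ 296.93 + 63.698*I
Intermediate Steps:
T(v, r) = 4*r
Z = -638 (Z = -29*22*1 = -638*1 = -638)
k(u) = 6*√u
Y(K, a) = (-219 + K)/(74 + a)
Z/Y(T(-4, 15), k(-7)) = -638*(74 + 6*√(-7))/(-219 + 4*15) = -638*(74 + 6*(I*√7))/(-219 + 60) = -(-47212/159 - 1276*I*√7/53) = -638*(-74/159 - 2*I*√7/53) = 47212/159 + 1276*I*√7/53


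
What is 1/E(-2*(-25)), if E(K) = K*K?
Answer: 1/2500 ≈ 0.00040000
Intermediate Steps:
E(K) = K²
1/E(-2*(-25)) = 1/((-2*(-25))²) = 1/(50²) = 1/2500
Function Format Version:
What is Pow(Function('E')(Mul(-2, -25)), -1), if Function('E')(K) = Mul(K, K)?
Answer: Rational(1, 2500) ≈ 0.00040000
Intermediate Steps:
Function('E')(K) = Pow(K, 2)
Pow(Function('E')(Mul(-2, -25)), -1) = Pow(Pow(Mul(-2, -25), 2), -1) = Pow(Pow(50, 2), -1) = Pow(2500, -1) = Rational(1, 2500)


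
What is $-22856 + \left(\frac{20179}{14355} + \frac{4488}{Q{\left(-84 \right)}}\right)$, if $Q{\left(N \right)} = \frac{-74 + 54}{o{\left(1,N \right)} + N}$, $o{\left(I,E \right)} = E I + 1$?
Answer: $\frac{209873053}{14355} \approx 14620.0$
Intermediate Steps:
$o{\left(I,E \right)} = 1 + E I$
$Q{\left(N \right)} = - \frac{20}{1 + 2 N}$ ($Q{\left(N \right)} = \frac{-74 + 54}{\left(1 + N 1\right) + N} = - \frac{20}{\left(1 + N\right) + N} = - \frac{20}{1 + 2 N}$)
$-22856 + \left(\frac{20179}{14355} + \frac{4488}{Q{\left(-84 \right)}}\right) = -22856 + \left(\frac{20179}{14355} + \frac{4488}{\left(-20\right) \frac{1}{1 + 2 \left(-84\right)}}\right) = -22856 + \left(20179 \cdot \frac{1}{14355} + \frac{4488}{\left(-20\right) \frac{1}{1 - 168}}\right) = -22856 + \left(\frac{20179}{14355} + \frac{4488}{\left(-20\right) \frac{1}{-167}}\right) = -22856 + \left(\frac{20179}{14355} + \frac{4488}{\left(-20\right) \left(- \frac{1}{167}\right)}\right) = -22856 + \left(\frac{20179}{14355} + \frac{4488}{\frac{20}{167}}\right) = -22856 + \left(\frac{20179}{14355} + 4488 \cdot \frac{167}{20}\right) = -22856 + \left(\frac{20179}{14355} + \frac{187374}{5}\right) = -22856 + \frac{537970933}{14355} = \frac{209873053}{14355}$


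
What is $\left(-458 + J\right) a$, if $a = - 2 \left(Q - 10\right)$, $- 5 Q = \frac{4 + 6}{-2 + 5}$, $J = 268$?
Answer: $- \frac{12160}{3} \approx -4053.3$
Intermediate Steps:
$Q = - \frac{2}{3}$ ($Q = - \frac{\left(4 + 6\right) \frac{1}{-2 + 5}}{5} = - \frac{10 \cdot \frac{1}{3}}{5} = \left(- \frac{1}{5}\right) \frac{10}{3} = - \frac{2}{3} \approx -0.66667$)
$a = \frac{64}{3}$ ($a = - 2 \left(- \frac{2}{3} - 10\right) = \left(-2\right) \left(- \frac{32}{3}\right) = \frac{64}{3} \approx 21.333$)
$\left(-458 + J\right) a = \left(-458 + 268\right) \frac{64}{3} = \left(-190\right) \frac{64}{3} = - \frac{12160}{3}$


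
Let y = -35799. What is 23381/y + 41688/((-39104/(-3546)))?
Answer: 330693505133/87492756 ≈ 3779.7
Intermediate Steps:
23381/y + 41688/((-39104/(-3546))) = 23381/(-35799) + 41688/((-39104/(-3546))) = 23381*(-1/35799) + 41688/((-39104*(-1/3546))) = -23381/35799 + 41688/(19552/1773) = -23381/35799 + 41688*(1773/19552) = -23381/35799 + 9239103/2444 = 330693505133/87492756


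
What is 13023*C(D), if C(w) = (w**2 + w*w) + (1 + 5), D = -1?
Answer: 104184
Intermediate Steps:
C(w) = 6 + 2*w**2 (C(w) = (w**2 + w**2) + 6 = 2*w**2 + 6 = 6 + 2*w**2)
13023*C(D) = 13023*(6 + 2*(-1)**2) = 13023*(6 + 2*1) = 13023*(6 + 2) = 13023*8 = 104184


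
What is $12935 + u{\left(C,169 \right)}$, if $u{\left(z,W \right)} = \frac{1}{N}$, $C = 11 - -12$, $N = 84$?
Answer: $\frac{1086541}{84} \approx 12935.0$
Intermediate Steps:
$C = 23$ ($C = 11 + 12 = 23$)
$u{\left(z,W \right)} = \frac{1}{84}$
$12935 + u{\left(C,169 \right)} = 12935 + \frac{1}{84} = \frac{1086541}{84}$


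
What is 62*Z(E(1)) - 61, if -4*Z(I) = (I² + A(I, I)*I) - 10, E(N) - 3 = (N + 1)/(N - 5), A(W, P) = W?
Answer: -399/4 ≈ -99.750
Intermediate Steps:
E(N) = 3 + (1 + N)/(-5 + N) (E(N) = 3 + (N + 1)/(N - 5) = 3 + (1 + N)/(-5 + N))
Z(I) = 5/2 - I²/2 (Z(I) = -((I² + I*I) - 10)/4 = -((I² + I²) - 10)/4 = -(2*I² - 10)/4 = -(-10 + 2*I²)/4 = 5/2 - I²/2)
62*Z(E(1)) - 61 = 62*(5/2 - 4*(-7 + 2*1)²/(-5 + 1)²/2) - 61 = 62*(5/2 - (-7 + 2)²/4/2) - 61 = 62*(5/2 - (2*(-¼)*(-5))²/2) - 61 = 62*(5/2 - (5/2)²/2) - 61 = 62*(5/2 - ½*25/4) - 61 = 62*(5/2 - 25/8) - 61 = 62*(-5/8) - 61 = -155/4 - 61 = -399/4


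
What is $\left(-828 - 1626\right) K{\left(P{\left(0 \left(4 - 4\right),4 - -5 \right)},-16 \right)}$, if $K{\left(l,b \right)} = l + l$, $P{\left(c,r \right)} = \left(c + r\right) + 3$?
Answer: $-58896$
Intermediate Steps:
$P{\left(c,r \right)} = 3 + c + r$
$K{\left(l,b \right)} = 2 l$
$\left(-828 - 1626\right) K{\left(P{\left(0 \left(4 - 4\right),4 - -5 \right)},-16 \right)} = \left(-828 - 1626\right) 2 \left(3 + 0 \left(4 - 4\right) + \left(4 - -5\right)\right) = - 2454 \cdot 2 \left(3 + 0 \cdot 0 + \left(4 + 5\right)\right) = - 2454 \cdot 2 \left(3 + 0 + 9\right) = - 2454 \cdot 2 \cdot 12 = \left(-2454\right) 24 = -58896$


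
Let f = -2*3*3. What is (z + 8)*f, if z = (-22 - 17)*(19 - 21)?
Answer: -1548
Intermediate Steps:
z = 78 (z = -39*(-2) = 78)
f = -18 (f = -6*3 = -18)
(z + 8)*f = (78 + 8)*(-18) = 86*(-18) = -1548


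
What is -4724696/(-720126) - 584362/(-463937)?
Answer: 1306387778882/167046548031 ≈ 7.8205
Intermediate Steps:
-4724696/(-720126) - 584362/(-463937) = -4724696*(-1/720126) - 584362*(-1/463937) = 2362348/360063 + 584362/463937 = 1306387778882/167046548031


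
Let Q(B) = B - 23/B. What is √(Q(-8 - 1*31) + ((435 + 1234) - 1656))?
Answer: I*√38649/39 ≈ 5.0409*I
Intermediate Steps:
Q(B) = B - 23/B
√(Q(-8 - 1*31) + ((435 + 1234) - 1656)) = √(((-8 - 1*31) - 23/(-8 - 1*31)) + ((435 + 1234) - 1656)) = √(((-8 - 31) - 23/(-8 - 31)) + (1669 - 1656)) = √((-39 - 23/(-39)) + 13) = √((-39 - 23*(-1/39)) + 13) = √((-39 + 23/39) + 13) = √(-1498/39 + 13) = √(-991/39) = I*√38649/39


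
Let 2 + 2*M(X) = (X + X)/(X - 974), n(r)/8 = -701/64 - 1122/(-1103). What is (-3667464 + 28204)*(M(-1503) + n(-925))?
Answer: 1588491491061665/5464262 ≈ 2.9071e+8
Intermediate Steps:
n(r) = -701395/8824 (n(r) = 8*(-701/64 - 1122/(-1103)) = 8*(-701*1/64 - 1122*(-1/1103)) = 8*(-701/64 + 1122/1103) = 8*(-701395/70592) = -701395/8824)
M(X) = -1 + X/(-974 + X) (M(X) = -1 + ((X + X)/(X - 974))/2 = -1 + ((2*X)/(-974 + X))/2 = -1 + (2*X/(-974 + X))/2 = -1 + X/(-974 + X))
(-3667464 + 28204)*(M(-1503) + n(-925)) = (-3667464 + 28204)*(974/(-974 - 1503) - 701395/8824) = -3639260*(974/(-2477) - 701395/8824) = -3639260*(974*(-1/2477) - 701395/8824) = -3639260*(-974/2477 - 701395/8824) = -3639260*(-1745949991/21857048) = 1588491491061665/5464262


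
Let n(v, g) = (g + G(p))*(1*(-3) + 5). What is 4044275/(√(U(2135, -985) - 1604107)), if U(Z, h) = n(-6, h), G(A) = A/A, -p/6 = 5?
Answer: -808855*I*√64243/64243 ≈ -3191.2*I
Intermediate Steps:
p = -30 (p = -6*5 = -30)
G(A) = 1
n(v, g) = 2 + 2*g (n(v, g) = (g + 1)*(1*(-3) + 5) = (1 + g)*(-3 + 5) = (1 + g)*2 = 2 + 2*g)
U(Z, h) = 2 + 2*h
4044275/(√(U(2135, -985) - 1604107)) = 4044275/(√((2 + 2*(-985)) - 1604107)) = 4044275/(√((2 - 1970) - 1604107)) = 4044275/(√(-1968 - 1604107)) = 4044275/(√(-1606075)) = 4044275/((5*I*√64243)) = 4044275*(-I*√64243/321215) = -808855*I*√64243/64243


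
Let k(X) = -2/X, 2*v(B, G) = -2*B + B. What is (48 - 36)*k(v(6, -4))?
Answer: 8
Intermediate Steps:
v(B, G) = -B/2 (v(B, G) = (-2*B + B)/2 = (-B)/2 = -B/2)
(48 - 36)*k(v(6, -4)) = (48 - 36)*(-2/((-½*6))) = 12*(-2/(-3)) = 12*(-2*(-⅓)) = 12*(⅔) = 8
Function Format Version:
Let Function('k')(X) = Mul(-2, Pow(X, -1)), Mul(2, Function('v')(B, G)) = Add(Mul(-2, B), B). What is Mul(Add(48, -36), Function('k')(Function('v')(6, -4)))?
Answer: 8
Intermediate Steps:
Function('v')(B, G) = Mul(Rational(-1, 2), B) (Function('v')(B, G) = Mul(Rational(1, 2), Add(Mul(-2, B), B)) = Mul(Rational(1, 2), Mul(-1, B)) = Mul(Rational(-1, 2), B))
Mul(Add(48, -36), Function('k')(Function('v')(6, -4))) = Mul(Add(48, -36), Mul(-2, Pow(Mul(Rational(-1, 2), 6), -1))) = Mul(12, Mul(-2, Pow(-3, -1))) = Mul(12, Mul(-2, Rational(-1, 3))) = Mul(12, Rational(2, 3)) = 8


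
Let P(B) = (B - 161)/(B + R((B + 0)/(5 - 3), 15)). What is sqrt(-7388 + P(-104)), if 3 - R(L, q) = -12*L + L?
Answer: I*sqrt(3346061107)/673 ≈ 85.951*I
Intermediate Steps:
R(L, q) = 3 + 11*L (R(L, q) = 3 - (-12*L + L) = 3 - (-11)*L = 3 + 11*L)
P(B) = (-161 + B)/(3 + 13*B/2) (P(B) = (B - 161)/(B + (3 + 11*((B + 0)/(5 - 3)))) = (-161 + B)/(B + (3 + 11*(B/2))) = (-161 + B)/(B + (3 + 11*B/2)) = (-161 + B)/(3 + 13*B/2))
sqrt(-7388 + P(-104)) = sqrt(-7388 + 2*(-161 - 104)/(6 + 13*(-104))) = sqrt(-7388 + 2*(-265)/(6 - 1352)) = sqrt(-7388 + 2*(-265)/(-1346)) = sqrt(-7388 + 2*(-1/1346)*(-265)) = sqrt(-7388 + 265/673) = sqrt(-4971859/673) = I*sqrt(3346061107)/673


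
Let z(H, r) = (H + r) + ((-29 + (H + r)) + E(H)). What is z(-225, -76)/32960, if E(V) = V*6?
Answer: -1981/32960 ≈ -0.060103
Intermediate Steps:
E(V) = 6*V
z(H, r) = -29 + 2*r + 8*H (z(H, r) = (H + r) + ((-29 + (H + r)) + 6*H) = (H + r) + ((-29 + H + r) + 6*H) = (H + r) + (-29 + r + 7*H) = -29 + 2*r + 8*H)
z(-225, -76)/32960 = (-29 + 2*(-76) + 8*(-225))/32960 = (-29 - 152 - 1800)*(1/32960) = -1981*1/32960 = -1981/32960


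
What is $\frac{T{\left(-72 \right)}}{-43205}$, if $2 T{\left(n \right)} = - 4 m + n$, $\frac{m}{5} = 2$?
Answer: $\frac{56}{43205} \approx 0.0012961$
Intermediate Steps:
$m = 10$ ($m = 5 \cdot 2 = 10$)
$T{\left(n \right)} = -20 + \frac{n}{2}$ ($T{\left(n \right)} = \frac{\left(-4\right) 10 + n}{2} = \frac{-40 + n}{2} = -20 + \frac{n}{2}$)
$\frac{T{\left(-72 \right)}}{-43205} = \frac{-20 + \frac{1}{2} \left(-72\right)}{-43205} = \left(-20 - 36\right) \left(- \frac{1}{43205}\right) = \left(-56\right) \left(- \frac{1}{43205}\right) = \frac{56}{43205}$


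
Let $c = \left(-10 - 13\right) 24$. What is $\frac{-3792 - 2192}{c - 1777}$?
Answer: $\frac{352}{137} \approx 2.5693$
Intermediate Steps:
$c = -552$ ($c = \left(-10 - 13\right) 24 = \left(-23\right) 24 = -552$)
$\frac{-3792 - 2192}{c - 1777} = \frac{-3792 - 2192}{-552 - 1777} = - \frac{5984}{-2329} = \left(-5984\right) \left(- \frac{1}{2329}\right) = \frac{352}{137}$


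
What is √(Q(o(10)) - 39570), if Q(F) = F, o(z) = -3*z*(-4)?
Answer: 5*I*√1578 ≈ 198.62*I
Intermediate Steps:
o(z) = 12*z
√(Q(o(10)) - 39570) = √(12*10 - 39570) = √(120 - 39570) = √(-39450) = 5*I*√1578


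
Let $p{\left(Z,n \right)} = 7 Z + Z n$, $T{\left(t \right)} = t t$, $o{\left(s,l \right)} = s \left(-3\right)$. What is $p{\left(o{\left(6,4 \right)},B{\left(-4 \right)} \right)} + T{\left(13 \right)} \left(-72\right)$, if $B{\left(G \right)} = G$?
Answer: $-12222$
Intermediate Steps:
$o{\left(s,l \right)} = - 3 s$
$T{\left(t \right)} = t^{2}$
$p{\left(o{\left(6,4 \right)},B{\left(-4 \right)} \right)} + T{\left(13 \right)} \left(-72\right) = \left(-3\right) 6 \left(7 - 4\right) + 13^{2} \left(-72\right) = \left(-18\right) 3 + 169 \left(-72\right) = -54 - 12168 = -12222$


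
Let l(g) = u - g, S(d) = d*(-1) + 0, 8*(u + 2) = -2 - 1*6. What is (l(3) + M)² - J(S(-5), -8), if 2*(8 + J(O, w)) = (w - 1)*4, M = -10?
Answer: 282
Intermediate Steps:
u = -3 (u = -2 + (-2 - 1*6)/8 = -2 + (-2 - 6)/8 = -2 + (⅛)*(-8) = -2 - 1 = -3)
S(d) = -d (S(d) = -d + 0 = -d)
l(g) = -3 - g
J(O, w) = -10 + 2*w (J(O, w) = -8 + ((w - 1)*4)/2 = -8 + ((-1 + w)*4)/2 = -8 + (-4 + 4*w)/2 = -8 + (-2 + 2*w) = -10 + 2*w)
(l(3) + M)² - J(S(-5), -8) = ((-3 - 1*3) - 10)² - (-10 + 2*(-8)) = ((-3 - 3) - 10)² - (-10 - 16) = (-6 - 10)² - 1*(-26) = (-16)² + 26 = 256 + 26 = 282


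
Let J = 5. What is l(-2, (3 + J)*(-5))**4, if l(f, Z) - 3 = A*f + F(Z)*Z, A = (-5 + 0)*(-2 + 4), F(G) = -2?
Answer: 112550881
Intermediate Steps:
A = -10 (A = -5*2 = -10)
l(f, Z) = 3 - 10*f - 2*Z (l(f, Z) = 3 + (-10*f - 2*Z) = 3 - 10*f - 2*Z)
l(-2, (3 + J)*(-5))**4 = (3 - 10*(-2) - 2*(3 + 5)*(-5))**4 = (3 + 20 - 16*(-5))**4 = (3 + 20 - 2*(-40))**4 = (3 + 20 + 80)**4 = 103**4 = 112550881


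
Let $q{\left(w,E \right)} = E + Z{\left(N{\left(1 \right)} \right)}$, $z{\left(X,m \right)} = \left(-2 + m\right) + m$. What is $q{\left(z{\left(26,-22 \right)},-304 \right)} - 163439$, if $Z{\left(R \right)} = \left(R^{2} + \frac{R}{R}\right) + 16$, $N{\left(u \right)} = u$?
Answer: $-163725$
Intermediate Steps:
$z{\left(X,m \right)} = -2 + 2 m$
$Z{\left(R \right)} = 17 + R^{2}$ ($Z{\left(R \right)} = \left(R^{2} + 1\right) + 16 = \left(1 + R^{2}\right) + 16 = 17 + R^{2}$)
$q{\left(w,E \right)} = 18 + E$ ($q{\left(w,E \right)} = E + \left(17 + 1^{2}\right) = E + \left(17 + 1\right) = E + 18 = 18 + E$)
$q{\left(z{\left(26,-22 \right)},-304 \right)} - 163439 = \left(18 - 304\right) - 163439 = -286 - 163439 = -163725$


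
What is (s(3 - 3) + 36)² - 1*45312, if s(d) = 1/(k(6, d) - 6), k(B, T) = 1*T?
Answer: -1585007/36 ≈ -44028.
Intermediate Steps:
k(B, T) = T
s(d) = 1/(-6 + d) (s(d) = 1/(d - 6) = 1/(-6 + d))
(s(3 - 3) + 36)² - 1*45312 = (1/(-6 + (3 - 3)) + 36)² - 1*45312 = (1/(-6 + 0) + 36)² - 45312 = (1/(-6) + 36)² - 45312 = (-⅙ + 36)² - 45312 = (215/6)² - 45312 = 46225/36 - 45312 = -1585007/36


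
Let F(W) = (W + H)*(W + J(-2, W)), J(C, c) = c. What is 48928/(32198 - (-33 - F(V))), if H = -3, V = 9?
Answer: 48928/32339 ≈ 1.5130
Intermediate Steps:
F(W) = 2*W*(-3 + W) (F(W) = (W - 3)*(W + W) = (-3 + W)*(2*W) = 2*W*(-3 + W))
48928/(32198 - (-33 - F(V))) = 48928/(32198 - (-33 - 2*9*(-3 + 9))) = 48928/(32198 - (-33 - 2*9*6)) = 48928/(32198 - (-33 - 1*108)) = 48928/(32198 - (-33 - 108)) = 48928/(32198 - 1*(-141)) = 48928/(32198 + 141) = 48928/32339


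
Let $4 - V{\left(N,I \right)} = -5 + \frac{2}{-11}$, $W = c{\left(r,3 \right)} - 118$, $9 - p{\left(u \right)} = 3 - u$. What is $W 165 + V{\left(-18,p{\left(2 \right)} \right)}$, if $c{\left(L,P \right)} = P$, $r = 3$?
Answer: $- \frac{208624}{11} \approx -18966.0$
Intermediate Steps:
$p{\left(u \right)} = 6 + u$ ($p{\left(u \right)} = 9 - \left(3 - u\right) = 9 + \left(-3 + u\right) = 6 + u$)
$W = -115$ ($W = 3 - 118 = -115$)
$V{\left(N,I \right)} = \frac{101}{11}$ ($V{\left(N,I \right)} = 4 - \left(-5 + \frac{2}{-11}\right) = 4 - \left(-5 + 2 \left(- \frac{1}{11}\right)\right) = 4 - \left(-5 - \frac{2}{11}\right) = 4 - - \frac{57}{11} = 4 + \frac{57}{11} = \frac{101}{11}$)
$W 165 + V{\left(-18,p{\left(2 \right)} \right)} = \left(-115\right) 165 + \frac{101}{11} = -18975 + \frac{101}{11} = - \frac{208624}{11}$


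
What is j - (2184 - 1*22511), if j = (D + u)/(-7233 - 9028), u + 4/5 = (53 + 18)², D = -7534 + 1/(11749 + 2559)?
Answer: 23646820210827/1163311940 ≈ 20327.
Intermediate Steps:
D = -107796471/14308 (D = -7534 + 1/14308 = -107796471/14308 ≈ -7534.0)
u = 25201/5 (u = -⅘ + (53 + 18)² = -⅘ + 71² = -⅘ + 5041 = 25201/5 ≈ 5040.2)
j = 178406447/1163311940 (j = (-107796471/14308 + 25201/5)/(-7233 - 9028) = -178406447/71540/(-16261) = -178406447/71540*(-1/16261) = 178406447/1163311940 ≈ 0.15336)
j - (2184 - 1*22511) = 178406447/1163311940 - (2184 - 1*22511) = 178406447/1163311940 - (2184 - 22511) = 178406447/1163311940 - 1*(-20327) = 178406447/1163311940 + 20327 = 23646820210827/1163311940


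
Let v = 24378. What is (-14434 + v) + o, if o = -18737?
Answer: -8793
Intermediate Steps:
(-14434 + v) + o = (-14434 + 24378) - 18737 = 9944 - 18737 = -8793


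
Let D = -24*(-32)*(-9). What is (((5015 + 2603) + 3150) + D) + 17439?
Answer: 21295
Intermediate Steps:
D = -6912 (D = 768*(-9) = -6912)
(((5015 + 2603) + 3150) + D) + 17439 = (((5015 + 2603) + 3150) - 6912) + 17439 = ((7618 + 3150) - 6912) + 17439 = (10768 - 6912) + 17439 = 3856 + 17439 = 21295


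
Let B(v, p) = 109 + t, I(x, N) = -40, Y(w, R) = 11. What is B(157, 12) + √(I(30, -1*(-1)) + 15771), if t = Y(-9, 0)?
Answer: 120 + √15731 ≈ 245.42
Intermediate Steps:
t = 11
B(v, p) = 120 (B(v, p) = 109 + 11 = 120)
B(157, 12) + √(I(30, -1*(-1)) + 15771) = 120 + √(-40 + 15771) = 120 + √15731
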